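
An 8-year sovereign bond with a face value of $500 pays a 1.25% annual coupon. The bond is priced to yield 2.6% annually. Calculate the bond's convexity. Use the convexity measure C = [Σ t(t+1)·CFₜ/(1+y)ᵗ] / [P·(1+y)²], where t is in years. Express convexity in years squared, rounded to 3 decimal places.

64.331

With y = 0.026:
  t   CF        PV=CF/(1+0.026)^t    t·PV        t(t+1)·PV
  1         6.25         6.0916         6.0916          12.1832
  2         6.25         5.9372        11.8745          35.6235
  3         6.25         5.7868        17.3604          69.4415
  4         6.25         5.6401        22.5606         112.8030
  5         6.25         5.4972        27.4861         164.9166
  6         6.25         5.3579        32.1475         225.0324
  7         6.25         5.2221        36.5550         292.4398
  8       506.25       412.2742     3,298.1935      29,683.7419
  Σ                    451.8073     3,452.2692      30,596.1820
P = 451.8073.
Convexity = Σ t(t+1)·PV / [P·(1+y)²] = 30,596.1820 / (451.8073 × 1.052676) = 64.33085.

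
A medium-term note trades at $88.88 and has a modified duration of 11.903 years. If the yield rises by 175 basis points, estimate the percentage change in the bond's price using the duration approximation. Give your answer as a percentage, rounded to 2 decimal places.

Duration approximation: ΔP/P ≈ -D_mod · Δy = -11.903 × (+0.0175) = -0.2083025.
As a percentage: -20.83025%.

-20.83%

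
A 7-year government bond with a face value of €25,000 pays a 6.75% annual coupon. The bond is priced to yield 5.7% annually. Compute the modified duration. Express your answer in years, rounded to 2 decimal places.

5.53 years

Periodic yield y = 0.057. First find Macaulay duration:
  t   CF        PV=CF/(1+0.057)^t    t·PV
  1     1,687.50     1,596.4995     1,596.4995
  2     1,687.50     1,510.4064     3,020.8127
  3     1,687.50     1,428.9559     4,286.8676
  4     1,687.50     1,351.8977     5,407.5908
  5     1,687.50     1,278.9950     6,394.9750
  6     1,687.50     1,210.0236     7,260.1419
  7    26,687.50    18,104.3518   126,730.4629
  Σ                 26,481.1300   154,697.3505
P = 26,481.1300; Macaulay duration = 154,697.3505 / 26,481.1300 = 5.84180 years.
Modified duration = D_Mac / (1 + y) = 5.84180 / 1.057 = 5.52677 years.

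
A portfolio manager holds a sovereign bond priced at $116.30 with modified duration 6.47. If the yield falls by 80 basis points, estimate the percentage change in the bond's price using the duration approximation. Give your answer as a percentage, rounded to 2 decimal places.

Duration approximation: ΔP/P ≈ -D_mod · Δy = -6.47 × (-0.008) = +0.051760.
As a percentage: +5.1760%.

+5.18%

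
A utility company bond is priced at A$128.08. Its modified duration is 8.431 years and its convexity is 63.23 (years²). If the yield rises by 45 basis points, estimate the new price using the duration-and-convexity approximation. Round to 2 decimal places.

A$123.30

Duration effect: -D_mod·Δy = -8.431 × (+0.0045) = -0.0379395
Convexity effect: ½·C·(Δy)² = 0.5 × 63.23 × (0.0045)² = +0.00064020375
ΔP/P ≈ -0.0379395 + 0.00064020375 = -0.03729929625
New price ≈ 128.08 × (1 - 0.03729929625) = 123.3027061363.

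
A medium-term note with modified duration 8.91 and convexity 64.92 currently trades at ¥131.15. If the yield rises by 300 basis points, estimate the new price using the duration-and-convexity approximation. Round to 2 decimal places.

Duration effect: -D_mod·Δy = -8.91 × (+0.03) = -0.267300
Convexity effect: ½·C·(Δy)² = 0.5 × 64.92 × (0.03)² = +0.0292140
ΔP/P ≈ -0.267300 + 0.0292140 = -0.238086
New price ≈ 131.15 × (1 - 0.238086) = 99.9250211.

¥99.93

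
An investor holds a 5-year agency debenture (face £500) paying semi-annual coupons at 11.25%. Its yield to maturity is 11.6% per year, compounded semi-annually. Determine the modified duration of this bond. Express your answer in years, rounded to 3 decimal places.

Periodic yield y = 0.058. First find Macaulay duration:
  t   CF        PV=CF/(1+0.058)^t    t·PV
  1       28.125        26.5832        26.5832
  2       28.125        25.1259        50.2518
  3       28.125        23.7485        71.2454
  4       28.125        22.4466        89.7863
  5       28.125        21.2160       106.0802
  6       28.125        20.0530       120.3178
  7       28.125        18.9537       132.6756
  8       28.125        17.9146       143.3168
  9       28.125        16.9325       152.3927
  10     528.125       300.5246     3,005.2461
  Σ                    493.4985     3,897.8957
P = 493.4985; Macaulay duration = 3,897.8957 / 493.4985 = 7.89850 half-year periods = 3.94925 years.
Modified duration = D_Mac / (1 + y) = 3.94925 / 1.058 = 3.73275 years.

3.733 years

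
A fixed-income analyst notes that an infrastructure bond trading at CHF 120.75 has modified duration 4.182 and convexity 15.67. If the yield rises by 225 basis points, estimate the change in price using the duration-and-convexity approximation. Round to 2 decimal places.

Duration effect: -D_mod·Δy = -4.182 × (+0.0225) = -0.094095
Convexity effect: ½·C·(Δy)² = 0.5 × 15.67 × (0.0225)² = +0.00396646875
ΔP/P ≈ -0.094095 + 0.00396646875 = -0.09012853125
ΔP ≈ 120.75 × (-0.09012853125) = -10.8830201484375.

-CHF 10.88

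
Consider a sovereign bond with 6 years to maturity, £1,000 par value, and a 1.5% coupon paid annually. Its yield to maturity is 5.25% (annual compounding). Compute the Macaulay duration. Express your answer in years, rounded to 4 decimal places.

Periodic yield y = 0.0525. Discount each cash flow and weight by its year:
  t   CF        PV=CF/(1+0.0525)^t    t·PV
  1        15.00        14.2518        14.2518
  2        15.00        13.5409        27.0818
  3        15.00        12.8654        38.5963
  4        15.00        12.2237        48.8948
  5        15.00        11.6140        58.0699
  6     1,015.00       746.6781     4,480.0686
  Σ                    811.1739     4,666.9632
Price P = Σ PV = 811.1739.
Macaulay duration = Σ(t·PV) / P = 4,666.9632 / 811.1739 = 5.75334 years.

5.7533 years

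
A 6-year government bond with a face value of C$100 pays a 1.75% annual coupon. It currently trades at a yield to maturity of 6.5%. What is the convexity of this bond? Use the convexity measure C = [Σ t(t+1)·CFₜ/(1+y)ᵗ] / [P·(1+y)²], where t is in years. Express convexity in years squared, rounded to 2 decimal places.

34.63

With y = 0.065:
  t   CF        PV=CF/(1+0.065)^t    t·PV        t(t+1)·PV
  1         1.75         1.6432         1.6432           3.2864
  2         1.75         1.5429         3.0858           9.2574
  3         1.75         1.4487         4.3462          17.3848
  4         1.75         1.3603         5.4413          27.2063
  5         1.75         1.2773         6.3865          38.3187
  6       101.75        69.7327       418.3965       2,928.7754
  Σ                     77.0052       439.2994       3,024.2290
P = 77.0052.
Convexity = Σ t(t+1)·PV / [P·(1+y)²] = 3,024.2290 / (77.0052 × 1.134225) = 34.62546.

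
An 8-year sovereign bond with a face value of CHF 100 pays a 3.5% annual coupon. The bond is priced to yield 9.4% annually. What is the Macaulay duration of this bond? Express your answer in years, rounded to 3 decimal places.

6.883 years

Periodic yield y = 0.094. Discount each cash flow and weight by its year:
  t   CF        PV=CF/(1+0.094)^t    t·PV
  1         3.50         3.1993         3.1993
  2         3.50         2.9244         5.8488
  3         3.50         2.6731         8.0193
  4         3.50         2.4434         9.7737
  5         3.50         2.2335        11.1674
  6         3.50         2.0416        12.2494
  7         3.50         1.8662        13.0631
  8       103.50        50.4431       403.5448
  Σ                     67.8245       466.8657
Price P = Σ PV = 67.8245.
Macaulay duration = Σ(t·PV) / P = 466.8657 / 67.8245 = 6.88344 years.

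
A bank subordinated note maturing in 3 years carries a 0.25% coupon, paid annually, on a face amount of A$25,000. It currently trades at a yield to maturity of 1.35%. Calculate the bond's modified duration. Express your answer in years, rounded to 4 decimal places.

2.9525 years

Periodic yield y = 0.0135. First find Macaulay duration:
  t   CF        PV=CF/(1+0.0135)^t    t·PV
  1        62.50        61.6675        61.6675
  2        62.50        60.8461       121.6921
  3    25,062.50    24,074.2702    72,222.8107
  Σ                 24,196.7838    72,406.1703
P = 24,196.7838; Macaulay duration = 72,406.1703 / 24,196.7838 = 2.99239 years.
Modified duration = D_Mac / (1 + y) = 2.99239 / 1.0135 = 2.95253 years.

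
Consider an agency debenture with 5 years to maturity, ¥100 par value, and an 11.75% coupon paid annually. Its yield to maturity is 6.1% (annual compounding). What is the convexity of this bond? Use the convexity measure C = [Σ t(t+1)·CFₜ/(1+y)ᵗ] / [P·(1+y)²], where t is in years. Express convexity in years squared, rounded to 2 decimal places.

With y = 0.061:
  t   CF        PV=CF/(1+0.061)^t    t·PV        t(t+1)·PV
  1        11.75        11.0745        11.0745          22.1489
  2        11.75        10.4378        20.8755          62.6265
  3        11.75         9.8377        29.5130         118.0519
  4        11.75         9.2721        37.0882         185.4412
  5       111.75        83.1133       415.5666       2,493.3995
  Σ                    123.7352       514.1178       2,881.6681
P = 123.7352.
Convexity = Σ t(t+1)·PV / [P·(1+y)²] = 2,881.6681 / (123.7352 × 1.125721) = 20.68806.

20.69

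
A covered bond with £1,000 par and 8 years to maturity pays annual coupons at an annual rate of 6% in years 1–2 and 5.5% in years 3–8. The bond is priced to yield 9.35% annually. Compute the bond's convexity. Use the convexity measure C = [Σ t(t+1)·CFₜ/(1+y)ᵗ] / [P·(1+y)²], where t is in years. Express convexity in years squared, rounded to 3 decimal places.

With y = 0.0935:
  t   CF        PV=CF/(1+0.0935)^t    t·PV        t(t+1)·PV
  1        60.00        54.8697        54.8697         109.7394
  2        60.00        50.1780       100.3561         301.0682
  3        55.00        42.0636       126.1908         504.7631
  4        55.00        38.4669       153.8677         769.3386
  5        55.00        35.1778       175.8890       1,055.3342
  6        55.00        32.1699       193.0195       1,351.1366
  7        55.00        29.4192       205.9346       1,647.4764
  8     1,055.00       516.0623     4,128.4987      37,156.4879
  Σ                    798.4075     5,138.6260      42,895.3444
P = 798.4075.
Convexity = Σ t(t+1)·PV / [P·(1+y)²] = 42,895.3444 / (798.4075 × 1.195742) = 44.93119.

44.931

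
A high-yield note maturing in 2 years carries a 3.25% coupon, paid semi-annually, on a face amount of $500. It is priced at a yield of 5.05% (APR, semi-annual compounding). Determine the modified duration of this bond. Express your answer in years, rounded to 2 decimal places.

1.90 years

Periodic yield y = 0.02525. First find Macaulay duration:
  t   CF        PV=CF/(1+0.02525)^t    t·PV
  1        8.125         7.9249         7.9249
  2        8.125         7.7297        15.4594
  3        8.125         7.5394        22.6181
  4      508.125       459.8873     1,839.5493
  Σ                    483.0813     1,885.5517
P = 483.0813; Macaulay duration = 1,885.5517 / 483.0813 = 3.90318 half-year periods = 1.95159 years.
Modified duration = D_Mac / (1 + y) = 1.95159 / 1.02525 = 1.90352 years.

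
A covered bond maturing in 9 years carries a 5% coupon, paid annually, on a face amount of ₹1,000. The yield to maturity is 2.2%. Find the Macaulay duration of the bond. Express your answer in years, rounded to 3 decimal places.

7.634 years

Periodic yield y = 0.022. Discount each cash flow and weight by its year:
  t   CF        PV=CF/(1+0.022)^t    t·PV
  1        50.00        48.9237        48.9237
  2        50.00        47.8705        95.7411
  3        50.00        46.8400       140.5201
  4        50.00        45.8317       183.3270
  5        50.00        44.8452       224.2258
  6        50.00        43.8798       263.2788
  7        50.00        42.9352       300.5466
  8        50.00        42.0110       336.0879
  9     1,050.00       863.2394     7,769.1543
  Σ                  1,226.3765     9,361.8052
Price P = Σ PV = 1,226.3765.
Macaulay duration = Σ(t·PV) / P = 9,361.8052 / 1,226.3765 = 7.63371 years.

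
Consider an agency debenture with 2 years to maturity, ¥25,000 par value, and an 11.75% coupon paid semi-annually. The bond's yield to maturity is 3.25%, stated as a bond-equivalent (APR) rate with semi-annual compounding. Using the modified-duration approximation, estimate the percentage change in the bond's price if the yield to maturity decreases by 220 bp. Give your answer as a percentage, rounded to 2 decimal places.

Periodic yield y = 0.01625. Modified duration first:
  t   CF        PV=CF/(1+0.01625)^t    t·PV
  1     1,468.75     1,445.2645     1,445.2645
  2     1,468.75     1,422.1544     2,844.3089
  3     1,468.75     1,399.4140     4,198.2419
  4    26,468.75    24,815.9667    99,263.8668
  Σ                 29,082.7996   107,751.6820
P = 29,082.7996; D_Mac = 3.70500 half-year periods = 1.85250 yrs; D_mod = 1.85250/(1+0.01625) = 1.82288 yrs.
ΔP/P ≈ -D_mod · Δy = -1.82288 × (-0.022) = +0.040103 = +4.0103%.

+4.01%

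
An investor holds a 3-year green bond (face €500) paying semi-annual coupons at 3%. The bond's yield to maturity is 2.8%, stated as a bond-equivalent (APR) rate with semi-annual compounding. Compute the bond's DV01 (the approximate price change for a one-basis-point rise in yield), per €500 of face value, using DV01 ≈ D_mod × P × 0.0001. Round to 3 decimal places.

Periodic yield y = 0.014.
  t   CF        PV=CF/(1+0.014)^t    t·PV
  1         7.50         7.3964         7.3964
  2         7.50         7.2943        14.5887
  3         7.50         7.1936        21.5809
  4         7.50         7.0943        28.3772
  5         7.50         6.9963        34.9817
  6       507.50       466.8833     2,801.2996
  Σ                    502.8583     2,908.2246
P = 502.8583; D_Mac = 5.78339 half-year periods = 2.89169 yrs; D_mod = 2.85177 yrs.
DV01 ≈ 2.85177 × 502.8583 × 0.0001 = 0.143404.

€0.143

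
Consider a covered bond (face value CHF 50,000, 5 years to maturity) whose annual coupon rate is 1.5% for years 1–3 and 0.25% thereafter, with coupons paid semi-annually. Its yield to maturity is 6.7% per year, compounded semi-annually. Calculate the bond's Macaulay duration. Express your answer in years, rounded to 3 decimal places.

4.823 years

Periodic yield y = 0.0335. Discount each cash flow and weight by its period:
  t   CF        PV=CF/(1+0.0335)^t    t·PV
  1       375.00       362.8447       362.8447
  2       375.00       351.0834       702.1668
  3       375.00       339.7033     1,019.1100
  4       375.00       328.6922     1,314.7686
  5       375.00       318.0379     1,590.1894
  6       375.00       307.7290     1,846.3738
  7        62.50        49.6257       347.3799
  8        62.50        48.0171       384.1370
  9        62.50        46.4607       418.1462
  10   50,062.50    36,008.7233   360,087.2332
  Σ                 38,160.9173   368,072.3498
Price P = Σ PV = 38,160.9173.
Macaulay duration = Σ(t·PV) / P = 368,072.3498 / 38,160.9173 = 9.64527 half-year periods.
In years: 9.64527 / 2 = 4.82263 years.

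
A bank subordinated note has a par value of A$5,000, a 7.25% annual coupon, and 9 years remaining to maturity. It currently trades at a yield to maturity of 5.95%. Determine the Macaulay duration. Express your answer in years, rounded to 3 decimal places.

7.010 years

Periodic yield y = 0.0595. Discount each cash flow and weight by its year:
  t   CF        PV=CF/(1+0.0595)^t    t·PV
  1       362.50       342.1425       342.1425
  2       362.50       322.9283       645.8566
  3       362.50       304.7931       914.3793
  4       362.50       287.6764     1,150.7054
  5       362.50       271.5209     1,357.6043
  6       362.50       256.2726     1,537.6358
  7       362.50       241.8807     1,693.1652
  8       362.50       228.2971     1,826.3765
  9     5,362.50     3,187.5621    28,688.0590
  Σ                  5,443.0737    38,155.9246
Price P = Σ PV = 5,443.0737.
Macaulay duration = Σ(t·PV) / P = 38,155.9246 / 5,443.0737 = 7.01000 years.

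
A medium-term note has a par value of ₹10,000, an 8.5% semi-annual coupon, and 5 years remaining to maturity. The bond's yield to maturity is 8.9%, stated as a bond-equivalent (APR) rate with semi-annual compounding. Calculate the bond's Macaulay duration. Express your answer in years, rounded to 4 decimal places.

4.1679 years

Periodic yield y = 0.0445. Discount each cash flow and weight by its period:
  t   CF        PV=CF/(1+0.0445)^t    t·PV
  1       425.00       406.8933       406.8933
  2       425.00       389.5579       779.1158
  3       425.00       372.9612     1,118.8835
  4       425.00       357.0715     1,428.2859
  5       425.00       341.8588     1,709.2938
  6       425.00       327.2942     1,963.7650
  7       425.00       313.3501     2,193.4506
  8       425.00       300.0001     2,400.0007
  9       425.00       287.2188     2,584.9696
  10   10,425.00     6,745.1501    67,451.5013
  Σ                  9,841.3559    82,036.1594
Price P = Σ PV = 9,841.3559.
Macaulay duration = Σ(t·PV) / P = 82,036.1594 / 9,841.3559 = 8.33586 half-year periods.
In years: 8.33586 / 2 = 4.16793 years.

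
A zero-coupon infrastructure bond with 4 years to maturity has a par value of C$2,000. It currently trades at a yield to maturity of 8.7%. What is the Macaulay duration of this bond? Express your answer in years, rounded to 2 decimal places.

A zero-coupon bond has a single cash flow at maturity, so its Macaulay duration equals its maturity: 4 years.

4.00 years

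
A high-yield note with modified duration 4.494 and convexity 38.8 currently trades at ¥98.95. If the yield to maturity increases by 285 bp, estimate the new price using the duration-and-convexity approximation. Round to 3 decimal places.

¥87.836

Duration effect: -D_mod·Δy = -4.494 × (+0.0285) = -0.128079
Convexity effect: ½·C·(Δy)² = 0.5 × 38.8 × (0.0285)² = +0.01575765
ΔP/P ≈ -0.128079 + 0.01575765 = -0.11232135
New price ≈ 98.95 × (1 - 0.11232135) = 87.8358024175.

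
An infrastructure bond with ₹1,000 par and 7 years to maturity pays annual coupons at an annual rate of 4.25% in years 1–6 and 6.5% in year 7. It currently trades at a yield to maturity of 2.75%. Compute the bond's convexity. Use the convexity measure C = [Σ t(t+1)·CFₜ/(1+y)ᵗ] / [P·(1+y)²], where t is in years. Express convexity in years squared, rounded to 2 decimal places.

45.54

With y = 0.0275:
  t   CF        PV=CF/(1+0.0275)^t    t·PV        t(t+1)·PV
  1        42.50        41.3625        41.3625          82.7251
  2        42.50        40.2555        80.5110         241.5330
  3        42.50        39.1781       117.5343         470.1373
  4        42.50        38.1295       152.5182         762.5909
  5        42.50        37.1090       185.5452       1,113.2713
  6        42.50        36.1159       216.6952       1,516.8661
  7     1,065.00       880.7990     6,165.5927      49,324.7418
  Σ                  1,112.9495     6,959.7591      53,511.8655
P = 1,112.9495.
Convexity = Σ t(t+1)·PV / [P·(1+y)²] = 53,511.8655 / (1,112.9495 × 1.055756) = 45.54188.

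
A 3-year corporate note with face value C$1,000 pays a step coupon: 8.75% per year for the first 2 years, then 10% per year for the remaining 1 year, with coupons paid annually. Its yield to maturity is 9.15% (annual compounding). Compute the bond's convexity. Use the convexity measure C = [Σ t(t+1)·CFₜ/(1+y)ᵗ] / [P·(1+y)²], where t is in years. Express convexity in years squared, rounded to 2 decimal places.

9.03

With y = 0.0915:
  t   CF        PV=CF/(1+0.0915)^t    t·PV        t(t+1)·PV
  1        87.50        80.1649        80.1649         160.3298
  2        87.50        73.4447       146.8894         440.6683
  3     1,100.00       845.9048     2,537.7143      10,150.8570
  Σ                    999.5144     2,764.7686      10,751.8552
P = 999.5144.
Convexity = Σ t(t+1)·PV / [P·(1+y)²] = 10,751.8552 / (999.5144 × 1.191372) = 9.02915.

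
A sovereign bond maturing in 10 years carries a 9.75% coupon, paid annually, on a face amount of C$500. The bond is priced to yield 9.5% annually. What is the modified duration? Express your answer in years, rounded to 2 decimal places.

6.25 years

Periodic yield y = 0.095. First find Macaulay duration:
  t   CF        PV=CF/(1+0.095)^t    t·PV
  1        48.75        44.5205        44.5205
  2        48.75        40.6580        81.3161
  3        48.75        37.1306       111.3919
  4        48.75        33.9092       135.6370
  5        48.75        30.9673       154.8367
  6        48.75        28.2807       169.6841
  7        48.75        25.8271       180.7898
  8        48.75        23.5864       188.6912
  9        48.75        21.5401       193.8608
  10      548.75       221.4284     2,214.2841
  Σ                    507.8485     3,475.0122
P = 507.8485; Macaulay duration = 3,475.0122 / 507.8485 = 6.84262 years.
Modified duration = D_Mac / (1 + y) = 6.84262 / 1.095 = 6.24896 years.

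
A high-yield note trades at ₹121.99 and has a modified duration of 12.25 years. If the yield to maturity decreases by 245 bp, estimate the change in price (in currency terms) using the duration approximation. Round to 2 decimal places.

Duration approximation: ΔP/P ≈ -D_mod · Δy = -12.25 × (-0.0245) = +0.300125.
ΔP ≈ 121.99 × (+0.300125) = +36.61224875.

+₹36.61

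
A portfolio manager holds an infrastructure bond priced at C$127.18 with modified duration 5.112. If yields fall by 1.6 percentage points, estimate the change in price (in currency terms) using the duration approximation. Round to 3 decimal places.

Duration approximation: ΔP/P ≈ -D_mod · Δy = -5.112 × (-0.016) = +0.081792.
ΔP ≈ 127.18 × (+0.081792) = +10.40230656.

+C$10.402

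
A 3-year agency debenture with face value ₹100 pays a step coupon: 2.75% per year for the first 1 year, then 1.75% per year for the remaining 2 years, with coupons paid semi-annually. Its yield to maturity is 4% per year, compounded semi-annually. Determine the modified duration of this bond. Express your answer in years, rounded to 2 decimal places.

Periodic yield y = 0.02. First find Macaulay duration:
  t   CF        PV=CF/(1+0.02)^t    t·PV
  1        1.375         1.3480         1.3480
  2        1.375         1.3216         2.6432
  3        0.875         0.8245         2.4736
  4        0.875         0.8084         3.2335
  5        0.875         0.7925         3.9626
  6      100.875        89.5741       537.4447
  Σ                     94.6692       551.1056
P = 94.6692; Macaulay duration = 551.1056 / 94.6692 = 5.82138 half-year periods = 2.91069 years.
Modified duration = D_Mac / (1 + y) = 2.91069 / 1.02 = 2.85362 years.

2.85 years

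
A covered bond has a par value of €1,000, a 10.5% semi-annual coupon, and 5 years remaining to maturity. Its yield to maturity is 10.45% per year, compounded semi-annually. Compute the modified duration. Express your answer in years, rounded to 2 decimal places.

Periodic yield y = 0.05225. First find Macaulay duration:
  t   CF        PV=CF/(1+0.05225)^t    t·PV
  1        52.50        49.8931        49.8931
  2        52.50        47.4156        94.8312
  3        52.50        45.0612       135.1835
  4        52.50        42.8236       171.2946
  5        52.50        40.6972       203.4860
  6        52.50        38.6764       232.0582
  7        52.50        36.7559       257.2911
  8        52.50        34.9307       279.4459
  9        52.50        33.1962       298.7662
  10    1,052.50       632.4596     6,324.5956
  Σ                  1,001.9095     8,046.8455
P = 1,001.9095; Macaulay duration = 8,046.8455 / 1,001.9095 = 8.03151 half-year periods = 4.01575 years.
Modified duration = D_Mac / (1 + y) = 4.01575 / 1.05225 = 3.81635 years.

3.82 years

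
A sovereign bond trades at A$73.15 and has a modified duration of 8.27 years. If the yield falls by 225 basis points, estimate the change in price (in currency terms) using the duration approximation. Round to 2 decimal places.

Duration approximation: ΔP/P ≈ -D_mod · Δy = -8.27 × (-0.0225) = +0.186075.
ΔP ≈ 73.15 × (+0.186075) = +13.61138625.

+A$13.61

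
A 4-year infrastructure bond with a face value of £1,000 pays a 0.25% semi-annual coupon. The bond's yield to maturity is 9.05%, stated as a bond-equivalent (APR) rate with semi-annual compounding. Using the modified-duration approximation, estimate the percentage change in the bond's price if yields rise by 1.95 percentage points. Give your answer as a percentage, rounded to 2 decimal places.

-7.42%

Periodic yield y = 0.04525. Modified duration first:
  t   CF        PV=CF/(1+0.04525)^t    t·PV
  1         1.25         1.1959         1.1959
  2         1.25         1.1441         2.2882
  3         1.25         1.0946         3.2838
  4         1.25         1.0472         4.1888
  5         1.25         1.0019         5.0093
  6         1.25         0.9585         5.7510
  7         1.25         0.9170         6.4190
  8     1,001.25       702.7181     5,621.7445
  Σ                    710.0772     5,649.8805
P = 710.0772; D_Mac = 7.95671 half-year periods = 3.97836 yrs; D_mod = 3.97836/(1+0.04525) = 3.80613 yrs.
ΔP/P ≈ -D_mod · Δy = -3.80613 × (+0.0195) = -0.074220 = -7.4220%.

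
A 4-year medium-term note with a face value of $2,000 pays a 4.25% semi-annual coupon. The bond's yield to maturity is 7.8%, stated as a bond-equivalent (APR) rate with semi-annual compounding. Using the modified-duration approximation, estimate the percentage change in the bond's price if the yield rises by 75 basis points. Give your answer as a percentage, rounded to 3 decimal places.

-2.669%

Periodic yield y = 0.039. Modified duration first:
  t   CF        PV=CF/(1+0.039)^t    t·PV
  1        42.50        40.9047        40.9047
  2        42.50        39.3693        78.7386
  3        42.50        37.8915       113.6746
  4        42.50        36.4692       145.8770
  5        42.50        35.1003       175.5016
  6        42.50        33.7828       202.6968
  7        42.50        32.5147       227.6031
  8     2,042.50     1,503.9648    12,031.7188
  Σ                  1,759.9975    13,016.7152
P = 1,759.9975; D_Mac = 7.39587 half-year periods = 3.69794 yrs; D_mod = 3.69794/(1+0.039) = 3.55913 yrs.
ΔP/P ≈ -D_mod · Δy = -3.55913 × (+0.0075) = -0.026693 = -2.6693%.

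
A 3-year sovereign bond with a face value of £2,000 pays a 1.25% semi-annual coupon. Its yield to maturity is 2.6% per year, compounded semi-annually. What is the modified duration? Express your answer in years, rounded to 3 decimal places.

2.915 years

Periodic yield y = 0.013. First find Macaulay duration:
  t   CF        PV=CF/(1+0.013)^t    t·PV
  1        12.50        12.3396        12.3396
  2        12.50        12.1812        24.3625
  3        12.50        12.0249        36.0747
  4        12.50        11.8706        47.4824
  5        12.50        11.7183        58.5913
  6     2,012.50     1,862.4268    11,174.5609
  Σ                  1,922.5614    11,353.4113
P = 1,922.5614; Macaulay duration = 11,353.4113 / 1,922.5614 = 5.90536 half-year periods = 2.95268 years.
Modified duration = D_Mac / (1 + y) = 2.95268 / 1.013 = 2.91479 years.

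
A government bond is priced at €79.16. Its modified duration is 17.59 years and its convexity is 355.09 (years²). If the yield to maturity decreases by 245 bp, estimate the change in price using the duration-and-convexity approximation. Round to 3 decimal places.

+€42.551

Duration effect: -D_mod·Δy = -17.59 × (-0.0245) = +0.430955
Convexity effect: ½·C·(Δy)² = 0.5 × 355.09 × (-0.0245)² = +0.10657138625
ΔP/P ≈ +0.430955 + 0.10657138625 = +0.53752638625
ΔP ≈ 79.16 × (+0.53752638625) = +42.55058873555.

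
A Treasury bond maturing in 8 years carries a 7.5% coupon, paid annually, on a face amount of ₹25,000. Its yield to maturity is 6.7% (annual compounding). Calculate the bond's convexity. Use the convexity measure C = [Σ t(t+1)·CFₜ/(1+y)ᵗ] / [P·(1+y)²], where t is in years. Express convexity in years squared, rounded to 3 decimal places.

With y = 0.067:
  t   CF        PV=CF/(1+0.067)^t    t·PV        t(t+1)·PV
  1     1,875.00     1,757.2634     1,757.2634       3,514.5267
  2     1,875.00     1,646.9197     3,293.8395       9,881.5184
  3     1,875.00     1,543.5049     4,630.5147      18,522.0589
  4     1,875.00     1,446.5838     5,786.3352      28,931.6758
  5     1,875.00     1,355.7486     6,778.7432      40,672.4590
  6     1,875.00     1,270.6173     7,623.7036      53,365.9255
  7     1,875.00     1,190.8316     8,335.8209      66,686.5674
  8    26,875.00    15,996.8001   127,974.4007   1,151,769.6065
  Σ                 26,208.2693   166,180.6212   1,373,344.3382
P = 26,208.2693.
Convexity = Σ t(t+1)·PV / [P·(1+y)²] = 1,373,344.3382 / (26,208.2693 × 1.138489) = 46.02696.

46.027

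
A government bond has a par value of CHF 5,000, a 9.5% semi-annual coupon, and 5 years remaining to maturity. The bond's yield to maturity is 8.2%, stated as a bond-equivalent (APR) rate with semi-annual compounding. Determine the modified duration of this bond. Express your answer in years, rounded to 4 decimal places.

3.9580 years

Periodic yield y = 0.041. First find Macaulay duration:
  t   CF        PV=CF/(1+0.041)^t    t·PV
  1       237.50       228.1460       228.1460
  2       237.50       219.1604       438.3209
  3       237.50       210.5288       631.5863
  4       237.50       202.2370       808.9482
  5       237.50       194.2719       971.3595
  6       237.50       186.6205     1,119.7227
  7       237.50       179.2704     1,254.8926
  8       237.50       172.2098     1,377.6781
  9       237.50       165.4272     1,488.8452
  10    5,237.50     3,504.4248    35,044.2477
  Σ                  5,262.2967    43,363.7471
P = 5,262.2967; Macaulay duration = 43,363.7471 / 5,262.2967 = 8.24046 half-year periods = 4.12023 years.
Modified duration = D_Mac / (1 + y) = 4.12023 / 1.041 = 3.95795 years.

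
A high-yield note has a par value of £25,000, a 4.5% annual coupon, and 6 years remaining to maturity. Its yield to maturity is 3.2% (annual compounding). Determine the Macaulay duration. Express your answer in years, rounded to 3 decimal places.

5.413 years

Periodic yield y = 0.032. Discount each cash flow and weight by its year:
  t   CF        PV=CF/(1+0.032)^t    t·PV
  1     1,125.00     1,090.1163     1,090.1163
  2     1,125.00     1,056.3142     2,112.6284
  3     1,125.00     1,023.5603     3,070.6809
  4     1,125.00       991.8220     3,967.2880
  5     1,125.00       961.0678     4,805.3391
  6    26,125.00    21,626.0954   129,756.5727
  Σ                 26,748.9761   144,802.6253
Price P = Σ PV = 26,748.9761.
Macaulay duration = Σ(t·PV) / P = 144,802.6253 / 26,748.9761 = 5.41339 years.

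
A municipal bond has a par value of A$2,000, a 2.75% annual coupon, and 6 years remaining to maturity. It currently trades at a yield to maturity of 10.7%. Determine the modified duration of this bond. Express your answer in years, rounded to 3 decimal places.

4.972 years

Periodic yield y = 0.107. First find Macaulay duration:
  t   CF        PV=CF/(1+0.107)^t    t·PV
  1        55.00        49.6838        49.6838
  2        55.00        44.8815        89.7630
  3        55.00        40.5434       121.6301
  4        55.00        36.6245       146.4982
  5        55.00        33.0845       165.4225
  6     2,055.00     1,116.6732     6,700.0393
  Σ                  1,321.4910     7,273.0369
P = 1,321.4910; Macaulay duration = 7,273.0369 / 1,321.4910 = 5.50366 years.
Modified duration = D_Mac / (1 + y) = 5.50366 / 1.107 = 4.97169 years.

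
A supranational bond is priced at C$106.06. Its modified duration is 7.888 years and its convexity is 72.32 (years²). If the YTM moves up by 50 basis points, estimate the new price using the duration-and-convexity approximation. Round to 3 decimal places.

Duration effect: -D_mod·Δy = -7.888 × (+0.005) = -0.039440
Convexity effect: ½·C·(Δy)² = 0.5 × 72.32 × (0.005)² = +0.0009040
ΔP/P ≈ -0.039440 + 0.0009040 = -0.038536
New price ≈ 106.06 × (1 - 0.038536) = 101.97287184.

C$101.973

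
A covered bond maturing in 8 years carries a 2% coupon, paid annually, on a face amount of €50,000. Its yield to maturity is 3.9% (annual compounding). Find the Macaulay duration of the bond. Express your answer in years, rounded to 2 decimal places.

7.43 years

Periodic yield y = 0.039. Discount each cash flow and weight by its year:
  t   CF        PV=CF/(1+0.039)^t    t·PV
  1     1,000.00       962.4639       962.4639
  2     1,000.00       926.3368     1,852.6735
  3     1,000.00       891.5657     2,674.6971
  4     1,000.00       858.0998     3,432.3993
  5     1,000.00       825.8901     4,129.4505
  6     1,000.00       794.8894     4,769.3365
  7     1,000.00       765.0524     5,355.3666
  8    51,000.00    37,553.1002   300,424.8013
  Σ                 43,577.3983   323,601.1888
Price P = Σ PV = 43,577.3983.
Macaulay duration = Σ(t·PV) / P = 323,601.1888 / 43,577.3983 = 7.42590 years.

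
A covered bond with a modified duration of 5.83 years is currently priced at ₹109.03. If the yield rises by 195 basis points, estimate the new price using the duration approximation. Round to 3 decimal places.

Duration approximation: ΔP/P ≈ -D_mod · Δy = -5.83 × (+0.0195) = -0.113685.
New price ≈ 109.03 × (1 - 0.113685) = 96.63492445.

₹96.635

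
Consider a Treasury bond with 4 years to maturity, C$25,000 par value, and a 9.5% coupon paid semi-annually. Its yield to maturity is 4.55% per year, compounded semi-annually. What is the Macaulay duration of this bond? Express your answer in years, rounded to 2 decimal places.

Periodic yield y = 0.02275. Discount each cash flow and weight by its period:
  t   CF        PV=CF/(1+0.02275)^t    t·PV
  1     1,187.50     1,161.0853     1,161.0853
  2     1,187.50     1,135.2582     2,270.5164
  3     1,187.50     1,110.0056     3,330.0167
  4     1,187.50     1,085.3147     4,341.2586
  5     1,187.50     1,061.1730     5,305.8648
  6     1,187.50     1,037.5683     6,225.4097
  7     1,187.50     1,014.4887     7,101.4207
  8    26,187.50    21,874.5000   174,996.0000
  Σ                 29,479.3936   204,731.5722
Price P = Σ PV = 29,479.3936.
Macaulay duration = Σ(t·PV) / P = 204,731.5722 / 29,479.3936 = 6.94490 half-year periods.
In years: 6.94490 / 2 = 3.47245 years.

3.47 years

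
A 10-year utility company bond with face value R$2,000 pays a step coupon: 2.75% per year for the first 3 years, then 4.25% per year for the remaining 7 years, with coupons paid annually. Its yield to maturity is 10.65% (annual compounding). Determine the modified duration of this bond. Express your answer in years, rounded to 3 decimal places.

7.397 years

Periodic yield y = 0.1065. First find Macaulay duration:
  t   CF        PV=CF/(1+0.1065)^t    t·PV
  1        55.00        49.7063        49.7063
  2        55.00        44.9221        89.8442
  3        55.00        40.5984       121.7951
  4        85.00        56.7039       226.8158
  5        85.00        51.2462       256.2311
  6        85.00        46.3138       277.8828
  7        85.00        41.8561       292.9929
  8        85.00        37.8275       302.6200
  9        85.00        34.1866       307.6796
  10    2,085.00       757.8650     7,578.6505
  Σ                  1,161.2260     9,504.2180
P = 1,161.2260; Macaulay duration = 9,504.2180 / 1,161.2260 = 8.18464 years.
Modified duration = D_Mac / (1 + y) = 8.18464 / 1.1065 = 7.39687 years.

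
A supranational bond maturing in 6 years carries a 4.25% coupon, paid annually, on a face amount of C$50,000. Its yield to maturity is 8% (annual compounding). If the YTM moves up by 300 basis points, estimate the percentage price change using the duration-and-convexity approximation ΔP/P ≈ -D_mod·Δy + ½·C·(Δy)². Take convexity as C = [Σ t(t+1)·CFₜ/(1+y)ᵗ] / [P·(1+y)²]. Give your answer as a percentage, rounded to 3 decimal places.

With y = 0.08:
  t   CF        PV=CF/(1+0.08)^t    t·PV        t(t+1)·PV
  1     2,125.00     1,967.5926     1,967.5926       3,935.1852
  2     2,125.00     1,821.8450     3,643.6900      10,931.0700
  3     2,125.00     1,686.8935     5,060.6805      20,242.7221
  4     2,125.00     1,561.9384     6,247.7537      31,238.7687
  5     2,125.00     1,446.2393     7,231.1965      43,387.1788
  6    52,125.00    32,847.5918   197,085.5508   1,379,598.8557
  Σ                 41,332.1006   221,236.4641   1,489,333.7805
P = 41,332.1006; D_Mac = 5.35265 yrs; D_mod = 4.95616 yrs; C = 30.89278.
Duration effect: -4.95616 × (+0.03) = -0.148685
Convexity effect: 0.5 × 30.89278 × (0.03)² = +0.0139018
ΔP/P ≈ -0.148685 + 0.0139018 = -0.134783 = -13.4783%.

-13.478%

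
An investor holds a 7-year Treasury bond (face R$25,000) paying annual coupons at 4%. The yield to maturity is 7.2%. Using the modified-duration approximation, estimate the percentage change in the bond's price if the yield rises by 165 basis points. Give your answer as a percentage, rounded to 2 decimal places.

-9.47%

Periodic yield y = 0.072. Modified duration first:
  t   CF        PV=CF/(1+0.072)^t    t·PV
  1     1,000.00       932.8358       932.8358
  2     1,000.00       870.1827     1,740.3653
  3     1,000.00       811.7376     2,435.2127
  4     1,000.00       757.2179     3,028.8715
  5     1,000.00       706.3600     3,531.7998
  6     1,000.00       658.9179     3,953.5072
  7    26,000.00    15,981.2171   111,868.5195
  Σ                 20,718.4688   127,491.1119
P = 20,718.4688; D_Mac = 6.15350 yrs; D_mod = 6.15350/(1+0.072) = 5.74021 yrs.
ΔP/P ≈ -D_mod · Δy = -5.74021 × (+0.0165) = -0.094713 = -9.4713%.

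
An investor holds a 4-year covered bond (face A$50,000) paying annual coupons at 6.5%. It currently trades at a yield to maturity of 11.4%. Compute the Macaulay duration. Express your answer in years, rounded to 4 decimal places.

Periodic yield y = 0.114. Discount each cash flow and weight by its year:
  t   CF        PV=CF/(1+0.114)^t    t·PV
  1     3,250.00     2,917.4147     2,917.4147
  2     3,250.00     2,618.8642     5,237.7284
  3     3,250.00     2,350.8655     7,052.5966
  4    53,250.00    34,576.3264   138,305.3054
  Σ                 42,463.4708   153,513.0452
Price P = Σ PV = 42,463.4708.
Macaulay duration = Σ(t·PV) / P = 153,513.0452 / 42,463.4708 = 3.61518 years.

3.6152 years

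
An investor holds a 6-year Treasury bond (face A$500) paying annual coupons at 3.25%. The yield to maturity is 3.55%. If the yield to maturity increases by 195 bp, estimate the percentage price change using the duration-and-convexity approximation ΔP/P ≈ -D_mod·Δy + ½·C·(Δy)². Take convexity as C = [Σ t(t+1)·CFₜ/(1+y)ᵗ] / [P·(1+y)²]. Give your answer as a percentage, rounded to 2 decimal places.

-9.77%

With y = 0.0355:
  t   CF        PV=CF/(1+0.0355)^t    t·PV        t(t+1)·PV
  1        16.25        15.6929        15.6929          31.3858
  2        16.25        15.1549        30.3098          90.9294
  3        16.25        14.6353        43.9060         175.6242
  4        16.25        14.1336        56.5344         282.6721
  5        16.25        13.6491        68.2453         409.4719
  6       516.25       418.7545     2,512.5268      17,587.6873
  Σ                    492.0203     2,727.2152      18,577.7707
P = 492.0203; D_Mac = 5.54289 yrs; D_mod = 5.35287 yrs; C = 35.21360.
Duration effect: -5.35287 × (+0.0195) = -0.104381
Convexity effect: 0.5 × 35.21360 × (0.0195)² = +0.0066950
ΔP/P ≈ -0.104381 + 0.0066950 = -0.097686 = -9.7686%.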